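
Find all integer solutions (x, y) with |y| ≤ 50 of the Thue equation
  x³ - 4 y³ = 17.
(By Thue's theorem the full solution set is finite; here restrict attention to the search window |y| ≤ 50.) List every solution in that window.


The equation is x³ - 4y³ = 17. For fixed y, x³ = 4·y³ + 17, so a solution requires the RHS to be a perfect cube.
Strategy: iterate y from -50 to 50, compute RHS = 4·y³ + 17, and check whether it is a (positive or negative) perfect cube.
Check small values of y:
  y = 0: RHS = 17 is not a perfect cube.
  y = 1: RHS = 21 is not a perfect cube.
  y = -1: RHS = 13 is not a perfect cube.
  y = 2: RHS = 49 is not a perfect cube.
  y = -2: RHS = -15 is not a perfect cube.
  y = 3: RHS = 125 = (5)³ ⇒ x = 5 works.
  y = -3: RHS = -91 is not a perfect cube.
Continuing the search up to |y| = 50 finds no further solutions beyond those listed.
Collected solutions: (5, 3).

Solutions (with |y| ≤ 50): (5, 3).


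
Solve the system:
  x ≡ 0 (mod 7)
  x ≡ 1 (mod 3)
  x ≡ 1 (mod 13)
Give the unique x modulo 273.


Moduli 7, 3, 13 are pairwise coprime; by CRT there is a unique solution modulo M = 7 · 3 · 13 = 273.
Solve pairwise, accumulating the modulus:
  Start with x ≡ 0 (mod 7).
  Combine with x ≡ 1 (mod 3): since gcd(7, 3) = 1, we get a unique residue mod 21.
    Write x = 0 + 7·t and substitute into x ≡ 1 (mod 3): 7·t ≡ 1 − 0 = 1 (mod 3).
    Reduce coefficients mod 3: 1·t ≡ 1 (mod 3).
    So t ≡ 1 (mod 3).
    Then x = 0 + 7·1 = 7, valid modulo lcm(7, 3) = 21: x ≡ 7 (mod 21).
  Combine with x ≡ 1 (mod 13): since gcd(21, 13) = 1, we get a unique residue mod 273.
    Write x = 7 + 21·t and substitute into x ≡ 1 (mod 13): 21·t ≡ 1 − 7 = -6 (mod 13).
    Reduce coefficients mod 13: 8·t ≡ 7 (mod 13).
    The inverse of 8 mod 13 is 5 (since 8·5 = 40 = 3·13 + 1), so t ≡ 5·7 = 35 ≡ 9 (mod 13).
    Then x = 7 + 21·9 = 196, valid modulo lcm(21, 13) = 273: x ≡ 196 (mod 273).
Verify: 196 mod 7 = 0 ✓, 196 mod 3 = 1 ✓, 196 mod 13 = 1 ✓.

x ≡ 196 (mod 273).


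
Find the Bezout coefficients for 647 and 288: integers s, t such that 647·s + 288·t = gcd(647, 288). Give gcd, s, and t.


Euclidean algorithm on (647, 288) — divide until remainder is 0:
  647 = 2 · 288 + 71
  288 = 4 · 71 + 4
  71 = 17 · 4 + 3
  4 = 1 · 3 + 1
  3 = 3 · 1 + 0
gcd(647, 288) = 1.
Track Bezout coefficients alongside the remainders: start with r₀ = 647 = a·1 + b·0 (s = 1, t = 0) and r₁ = 288 = a·0 + b·1 (s = 0, t = 1); each new remainder r_{k+1} = r_{k-1} − q_k·r_k inherits s_{k+1} = s_{k-1} − q_k·s_k, t_{k+1} = t_{k-1} − q_k·t_k, so r_k = a·s_k + b·t_k at every step:
  q = 2: r = 71, s = 1 − 2·0 = 1, t = 0 − 2·1 = -2  (check: 647·1 + 288·(-2) = 71)
  q = 4: r = 4, s = 0 − 4·1 = -4, t = 1 − 4·(-2) = 9  (check: 647·(-4) + 288·9 = 4)
  q = 17: r = 3, s = 1 − 17·(-4) = 69, t = -2 − 17·9 = -155  (check: 647·69 + 288·(-155) = 3)
  q = 1: r = 1, s = -4 − 1·69 = -73, t = 9 − 1·(-155) = 164  (check: 647·(-73) + 288·164 = 1)
The row with r = 1 (the gcd) gives the Bezout coefficients s = -73, t = 164.
Result: 647 · (-73) + 288 · (164) = 1.

gcd(647, 288) = 1; s = -73, t = 164 (check: 647·(-73) + 288·164 = 1).


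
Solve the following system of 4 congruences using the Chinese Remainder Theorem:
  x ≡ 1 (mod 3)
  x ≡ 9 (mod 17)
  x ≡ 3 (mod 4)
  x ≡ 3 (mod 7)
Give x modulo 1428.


Product of moduli M = 3 · 17 · 4 · 7 = 1428.
Merge one congruence at a time:
  Start: x ≡ 1 (mod 3).
  Combine with x ≡ 9 (mod 17); new modulus lcm = 51.
    Write x = 1 + 3·t and substitute into x ≡ 9 (mod 17): 3·t ≡ 9 − 1 = 8 (mod 17).
    The inverse of 3 mod 17 is 6 (since 3·6 = 18 = 1·17 + 1), so t ≡ 6·8 = 48 ≡ 14 (mod 17).
    Then x = 1 + 3·14 = 43, valid modulo lcm(3, 17) = 51: x ≡ 43 (mod 51).
  Combine with x ≡ 3 (mod 4); new modulus lcm = 204.
    Write x = 43 + 51·t and substitute into x ≡ 3 (mod 4): 51·t ≡ 3 − 43 = -40 (mod 4).
    Reduce coefficients mod 4: 3·t ≡ 0 (mod 4).
    The inverse of 3 mod 4 is 3 (since 3·3 = 9 = 2·4 + 1), so t ≡ 3·0 = 0 ≡ 0 (mod 4).
    Then x = 43 + 51·0 = 43, valid modulo lcm(51, 4) = 204: x ≡ 43 (mod 204).
  Combine with x ≡ 3 (mod 7); new modulus lcm = 1428.
    Write x = 43 + 204·t and substitute into x ≡ 3 (mod 7): 204·t ≡ 3 − 43 = -40 (mod 7).
    Reduce coefficients mod 7: 1·t ≡ 2 (mod 7).
    So t ≡ 2 (mod 7).
    Then x = 43 + 204·2 = 451, valid modulo lcm(204, 7) = 1428: x ≡ 451 (mod 1428).
Verify against each original: 451 mod 3 = 1, 451 mod 17 = 9, 451 mod 4 = 3, 451 mod 7 = 3.

x ≡ 451 (mod 1428).


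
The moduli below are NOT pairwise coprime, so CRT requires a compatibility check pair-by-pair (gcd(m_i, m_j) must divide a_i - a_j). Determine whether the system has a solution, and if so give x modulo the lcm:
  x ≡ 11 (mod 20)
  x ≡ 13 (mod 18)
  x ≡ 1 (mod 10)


Moduli 20, 18, 10 are not pairwise coprime, so CRT works modulo lcm(m_i) when all pairwise compatibility conditions hold.
Pairwise compatibility: gcd(m_i, m_j) must divide a_i - a_j for every pair.
Merge one congruence at a time:
  Start: x ≡ 11 (mod 20).
  Combine with x ≡ 13 (mod 18): gcd(20, 18) = 2; 13 - 11 = 2, which IS divisible by 2, so compatible.
    Write x = 11 + 20·t and substitute into x ≡ 13 (mod 18): 20·t ≡ 13 − 11 = 2 (mod 18).
    Divide the congruence (and modulus) by g = 2: 10·t ≡ 1 (mod 9).
    Reduce coefficients mod 9: 1·t ≡ 1 (mod 9).
    So t ≡ 1 (mod 9).
    Then x = 11 + 20·1 = 31, valid modulo lcm(20, 18) = 180: x ≡ 31 (mod 180).
  Combine with x ≡ 1 (mod 10): gcd(180, 10) = 10; 1 - 31 = -30, which IS divisible by 10, so compatible.
    Write x = 31 + 180·t and substitute into x ≡ 1 (mod 10): 180·t ≡ 1 − 31 = -30 (mod 10).
    Divide the congruence (and modulus) by g = 10: 18·t ≡ -3 (mod 1).
    Modulo 1 every t works; take t = 0.
    Then x = 31 + 180·0 = 31, valid modulo lcm(180, 10) = 180: x ≡ 31 (mod 180).
Verify: 31 mod 20 = 11, 31 mod 18 = 13, 31 mod 10 = 1.

x ≡ 31 (mod 180).


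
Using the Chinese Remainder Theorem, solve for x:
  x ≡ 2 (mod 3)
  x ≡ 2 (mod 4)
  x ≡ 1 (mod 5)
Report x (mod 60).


Moduli 3, 4, 5 are pairwise coprime; by CRT there is a unique solution modulo M = 3 · 4 · 5 = 60.
Solve pairwise, accumulating the modulus:
  Start with x ≡ 2 (mod 3).
  Combine with x ≡ 2 (mod 4): since gcd(3, 4) = 1, we get a unique residue mod 12.
    Write x = 2 + 3·t and substitute into x ≡ 2 (mod 4): 3·t ≡ 2 − 2 = 0 (mod 4).
    The inverse of 3 mod 4 is 3 (since 3·3 = 9 = 2·4 + 1), so t ≡ 3·0 = 0 ≡ 0 (mod 4).
    Then x = 2 + 3·0 = 2, valid modulo lcm(3, 4) = 12: x ≡ 2 (mod 12).
  Combine with x ≡ 1 (mod 5): since gcd(12, 5) = 1, we get a unique residue mod 60.
    Write x = 2 + 12·t and substitute into x ≡ 1 (mod 5): 12·t ≡ 1 − 2 = -1 (mod 5).
    Reduce coefficients mod 5: 2·t ≡ 4 (mod 5).
    The inverse of 2 mod 5 is 3 (since 2·3 = 6 = 1·5 + 1), so t ≡ 3·4 = 12 ≡ 2 (mod 5).
    Then x = 2 + 12·2 = 26, valid modulo lcm(12, 5) = 60: x ≡ 26 (mod 60).
Verify: 26 mod 3 = 2 ✓, 26 mod 4 = 2 ✓, 26 mod 5 = 1 ✓.

x ≡ 26 (mod 60).


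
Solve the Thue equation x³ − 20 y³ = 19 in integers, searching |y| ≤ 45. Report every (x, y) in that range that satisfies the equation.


The equation is x³ - 20y³ = 19. For fixed y, x³ = 20·y³ + 19, so a solution requires the RHS to be a perfect cube.
Strategy: iterate y from -45 to 45, compute RHS = 20·y³ + 19, and check whether it is a (positive or negative) perfect cube.
Check small values of y:
  y = 0: RHS = 19 is not a perfect cube.
  y = 1: RHS = 39 is not a perfect cube.
  y = -1: RHS = -1 = (-1)³ ⇒ x = -1 works.
  y = 2: RHS = 179 is not a perfect cube.
  y = -2: RHS = -141 is not a perfect cube.
  y = 3: RHS = 559 is not a perfect cube.
  y = -3: RHS = -521 is not a perfect cube.
Continuing the search up to |y| = 45 finds no further solutions beyond those listed.
Collected solutions: (-1, -1).

Solutions (with |y| ≤ 45): (-1, -1).


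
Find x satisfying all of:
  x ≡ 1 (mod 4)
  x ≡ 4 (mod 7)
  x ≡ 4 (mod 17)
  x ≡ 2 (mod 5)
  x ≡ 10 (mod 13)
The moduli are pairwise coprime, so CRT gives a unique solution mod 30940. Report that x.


Product of moduli M = 4 · 7 · 17 · 5 · 13 = 30940.
Merge one congruence at a time:
  Start: x ≡ 1 (mod 4).
  Combine with x ≡ 4 (mod 7); new modulus lcm = 28.
    Write x = 1 + 4·t and substitute into x ≡ 4 (mod 7): 4·t ≡ 4 − 1 = 3 (mod 7).
    The inverse of 4 mod 7 is 2 (since 4·2 = 8 = 1·7 + 1), so t ≡ 2·3 = 6 ≡ 6 (mod 7).
    Then x = 1 + 4·6 = 25, valid modulo lcm(4, 7) = 28: x ≡ 25 (mod 28).
  Combine with x ≡ 4 (mod 17); new modulus lcm = 476.
    Write x = 25 + 28·t and substitute into x ≡ 4 (mod 17): 28·t ≡ 4 − 25 = -21 (mod 17).
    Reduce coefficients mod 17: 11·t ≡ 13 (mod 17).
    The inverse of 11 mod 17 is 14 (since 11·14 = 154 = 9·17 + 1), so t ≡ 14·13 = 182 ≡ 12 (mod 17).
    Then x = 25 + 28·12 = 361, valid modulo lcm(28, 17) = 476: x ≡ 361 (mod 476).
  Combine with x ≡ 2 (mod 5); new modulus lcm = 2380.
    Write x = 361 + 476·t and substitute into x ≡ 2 (mod 5): 476·t ≡ 2 − 361 = -359 (mod 5).
    Reduce coefficients mod 5: 1·t ≡ 1 (mod 5).
    So t ≡ 1 (mod 5).
    Then x = 361 + 476·1 = 837, valid modulo lcm(476, 5) = 2380: x ≡ 837 (mod 2380).
  Combine with x ≡ 10 (mod 13); new modulus lcm = 30940.
    Write x = 837 + 2380·t and substitute into x ≡ 10 (mod 13): 2380·t ≡ 10 − 837 = -827 (mod 13).
    Reduce coefficients mod 13: 1·t ≡ 5 (mod 13).
    So t ≡ 5 (mod 13).
    Then x = 837 + 2380·5 = 12737, valid modulo lcm(2380, 13) = 30940: x ≡ 12737 (mod 30940).
Verify against each original: 12737 mod 4 = 1, 12737 mod 7 = 4, 12737 mod 17 = 4, 12737 mod 5 = 2, 12737 mod 13 = 10.

x ≡ 12737 (mod 30940).


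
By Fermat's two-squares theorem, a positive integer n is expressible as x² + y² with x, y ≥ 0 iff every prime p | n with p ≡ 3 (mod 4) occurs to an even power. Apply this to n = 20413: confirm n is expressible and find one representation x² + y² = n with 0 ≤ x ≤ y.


Step 1: Factor n = 20413 = 137 · 149.
Step 2: Check the mod-4 condition on each prime factor: 137 ≡ 1 (mod 4), exponent 1; 149 ≡ 1 (mod 4), exponent 1.
All primes ≡ 3 (mod 4) appear to even exponent (or don't appear), so by the two-squares theorem n IS expressible as a sum of two squares.
Step 3: Build a representation. Here n = 137 · 149 is a product of primes ≡ 1 (mod 4). Each prime p ≡ 1 (mod 4) is itself a sum of two squares; find a² by testing p − a² for a perfect square:
  137: 137 − 1² = 136, 137 − 2² = 133, 137 − 3² = 128, 137 − 4² = 121 = 11² ⇒ 137 = 4² + 11².
  149: 149 − 1² = 148, 149 − 2² = 145, 149 − 3² = 140, 149 − 4² = 133, 149 − 5² = 124, 149 − 6² = 113, 149 − 7² = 100 = 10² ⇒ 149 = 7² + 10².
  Combine using the Brahmagupta–Fibonacci identity (a² + b²)(c² + d²) = (ac − bd)² + (ad + bc)² = (ac + bd)² + (ad − bc)²:
  137 · 149 = 20413: from (4² + 11²)(7² + 10²), take (4·7 − 11·10, 4·10 + 11·7) = (28 − 110, 40 + 77) = (-82, 117); dropping signs (only squares matter) gives (82, 117); check 82² + 117² = 6724 + 13689 = 20413 ✓.
Step 4: Order so x ≤ y and verify: 82² + 117² = 6724 + 13689 = 20413 = n. ✓

n = 20413 = 82² + 117² (one valid representation with x ≤ y).


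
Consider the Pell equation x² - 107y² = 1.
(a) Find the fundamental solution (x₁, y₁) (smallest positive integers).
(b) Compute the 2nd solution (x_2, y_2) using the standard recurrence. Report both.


Step 1: Find the fundamental solution (x₁, y₁) of x² - 107y² = 1.
  Expand √107 as a continued fraction. a₀ = ⌊√107⌋ = 10; iterate m_{k+1} = d_k·a_k − m_k, d_{k+1} = (107 − m_{k+1}²)/d_k, a_{k+1} = ⌊(a₀ + m_{k+1})/d_{k+1}⌋ (starting m₀ = 0, d₀ = 1), with convergents p_k = a_k·p_{k-1} + p_{k-2}, q_k = a_k·q_{k-1} + q_{k-2} (p₋₁ = 1, q₋₁ = 0):
  k = 0: a₀ = 10; p₀/q₀ = 10/1; p₀² − 107·q₀² = 100 − 107 = -7.
  k = 1: m = 10, d = 7, a = ⌊(10 + 10)/7⌋ = 2; p/q = (2·10 + 1)/(2·1 + 0) = 21/2; p² − 107·q² = 441 − 428 = 13.
  k = 2: m = 4, d = 13, a = ⌊(10 + 4)/13⌋ = 1; p/q = (1·21 + 10)/(1·2 + 1) = 31/3; p² − 107·q² = 961 − 963 = -2.
  k = 3: m = 9, d = 2, a = ⌊(10 + 9)/2⌋ = 9; p/q = (9·31 + 21)/(9·3 + 2) = 300/29; p² − 107·q² = 90000 − 89987 = 13.
  k = 4: m = 9, d = 13, a = ⌊(10 + 9)/13⌋ = 1; p/q = (1·300 + 31)/(1·29 + 3) = 331/32; p² − 107·q² = 109561 − 109568 = -7.
  k = 5: m = 4, d = 7, a = ⌊(10 + 4)/7⌋ = 2; p/q = (2·331 + 300)/(2·32 + 29) = 962/93; p² − 107·q² = 925444 − 925443 = 1.
  The first convergent with p² − 107·q² = 1 gives the fundamental solution (x₁, y₁) = (962, 93).
Step 2: Apply the recurrence (x_{n+1}, y_{n+1}) = (x₁x_n + 107y₁y_n, x₁y_n + y₁x_n) repeatedly.
  From (x_1, y_1) = (962, 93): x_2 = 962·962 + 107·93·93 = 1850887; y_2 = 962·93 + 93·962 = 178932.
Step 3: Verify x_2² - 107·y_2² = 3425782686769 - 3425782686768 = 1 (should be 1). ✓

(x_1, y_1) = (962, 93); (x_2, y_2) = (1850887, 178932).


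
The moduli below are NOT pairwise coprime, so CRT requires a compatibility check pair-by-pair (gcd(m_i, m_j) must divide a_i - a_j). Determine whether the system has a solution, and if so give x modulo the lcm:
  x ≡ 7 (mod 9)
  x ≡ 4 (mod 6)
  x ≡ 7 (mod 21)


Moduli 9, 6, 21 are not pairwise coprime, so CRT works modulo lcm(m_i) when all pairwise compatibility conditions hold.
Pairwise compatibility: gcd(m_i, m_j) must divide a_i - a_j for every pair.
Merge one congruence at a time:
  Start: x ≡ 7 (mod 9).
  Combine with x ≡ 4 (mod 6): gcd(9, 6) = 3; 4 - 7 = -3, which IS divisible by 3, so compatible.
    Write x = 7 + 9·t and substitute into x ≡ 4 (mod 6): 9·t ≡ 4 − 7 = -3 (mod 6).
    Divide the congruence (and modulus) by g = 3: 3·t ≡ -1 (mod 2).
    Reduce coefficients mod 2: 1·t ≡ 1 (mod 2).
    So t ≡ 1 (mod 2).
    Then x = 7 + 9·1 = 16, valid modulo lcm(9, 6) = 18: x ≡ 16 (mod 18).
  Combine with x ≡ 7 (mod 21): gcd(18, 21) = 3; 7 - 16 = -9, which IS divisible by 3, so compatible.
    Write x = 16 + 18·t and substitute into x ≡ 7 (mod 21): 18·t ≡ 7 − 16 = -9 (mod 21).
    Divide the congruence (and modulus) by g = 3: 6·t ≡ -3 (mod 7).
    Reduce coefficients mod 7: 6·t ≡ 4 (mod 7).
    The inverse of 6 mod 7 is 6 (since 6·6 = 36 = 5·7 + 1), so t ≡ 6·4 = 24 ≡ 3 (mod 7).
    Then x = 16 + 18·3 = 70, valid modulo lcm(18, 21) = 126: x ≡ 70 (mod 126).
Verify: 70 mod 9 = 7, 70 mod 6 = 4, 70 mod 21 = 7.

x ≡ 70 (mod 126).


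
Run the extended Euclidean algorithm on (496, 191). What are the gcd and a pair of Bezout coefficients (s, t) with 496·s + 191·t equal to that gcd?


Euclidean algorithm on (496, 191) — divide until remainder is 0:
  496 = 2 · 191 + 114
  191 = 1 · 114 + 77
  114 = 1 · 77 + 37
  77 = 2 · 37 + 3
  37 = 12 · 3 + 1
  3 = 3 · 1 + 0
gcd(496, 191) = 1.
Track Bezout coefficients alongside the remainders: start with r₀ = 496 = a·1 + b·0 (s = 1, t = 0) and r₁ = 191 = a·0 + b·1 (s = 0, t = 1); each new remainder r_{k+1} = r_{k-1} − q_k·r_k inherits s_{k+1} = s_{k-1} − q_k·s_k, t_{k+1} = t_{k-1} − q_k·t_k, so r_k = a·s_k + b·t_k at every step:
  q = 2: r = 114, s = 1 − 2·0 = 1, t = 0 − 2·1 = -2  (check: 496·1 + 191·(-2) = 114)
  q = 1: r = 77, s = 0 − 1·1 = -1, t = 1 − 1·(-2) = 3  (check: 496·(-1) + 191·3 = 77)
  q = 1: r = 37, s = 1 − 1·(-1) = 2, t = -2 − 1·3 = -5  (check: 496·2 + 191·(-5) = 37)
  q = 2: r = 3, s = -1 − 2·2 = -5, t = 3 − 2·(-5) = 13  (check: 496·(-5) + 191·13 = 3)
  q = 12: r = 1, s = 2 − 12·(-5) = 62, t = -5 − 12·13 = -161  (check: 496·62 + 191·(-161) = 1)
The row with r = 1 (the gcd) gives the Bezout coefficients s = 62, t = -161.
Result: 496 · (62) + 191 · (-161) = 1.

gcd(496, 191) = 1; s = 62, t = -161 (check: 496·62 + 191·(-161) = 1).


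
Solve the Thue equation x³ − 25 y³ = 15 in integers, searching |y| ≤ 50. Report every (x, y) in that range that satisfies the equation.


The equation is x³ - 25y³ = 15. For fixed y, x³ = 25·y³ + 15, so a solution requires the RHS to be a perfect cube.
Strategy: iterate y from -50 to 50, compute RHS = 25·y³ + 15, and check whether it is a (positive or negative) perfect cube.
Check small values of y:
  y = 0: RHS = 15 is not a perfect cube.
  y = 1: RHS = 40 is not a perfect cube.
  y = -1: RHS = -10 is not a perfect cube.
  y = 2: RHS = 215 is not a perfect cube.
  y = -2: RHS = -185 is not a perfect cube.
  y = 3: RHS = 690 is not a perfect cube.
  y = -3: RHS = -660 is not a perfect cube.
Continuing the search up to |y| = 50 finds no solutions either.
No (x, y) in the scanned range satisfies the equation.

No integer solutions with |y| ≤ 50.


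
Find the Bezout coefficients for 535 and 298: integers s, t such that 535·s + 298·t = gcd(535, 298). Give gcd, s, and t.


Euclidean algorithm on (535, 298) — divide until remainder is 0:
  535 = 1 · 298 + 237
  298 = 1 · 237 + 61
  237 = 3 · 61 + 54
  61 = 1 · 54 + 7
  54 = 7 · 7 + 5
  7 = 1 · 5 + 2
  5 = 2 · 2 + 1
  2 = 2 · 1 + 0
gcd(535, 298) = 1.
Track Bezout coefficients alongside the remainders: start with r₀ = 535 = a·1 + b·0 (s = 1, t = 0) and r₁ = 298 = a·0 + b·1 (s = 0, t = 1); each new remainder r_{k+1} = r_{k-1} − q_k·r_k inherits s_{k+1} = s_{k-1} − q_k·s_k, t_{k+1} = t_{k-1} − q_k·t_k, so r_k = a·s_k + b·t_k at every step:
  q = 1: r = 237, s = 1 − 1·0 = 1, t = 0 − 1·1 = -1  (check: 535·1 + 298·(-1) = 237)
  q = 1: r = 61, s = 0 − 1·1 = -1, t = 1 − 1·(-1) = 2  (check: 535·(-1) + 298·2 = 61)
  q = 3: r = 54, s = 1 − 3·(-1) = 4, t = -1 − 3·2 = -7  (check: 535·4 + 298·(-7) = 54)
  q = 1: r = 7, s = -1 − 1·4 = -5, t = 2 − 1·(-7) = 9  (check: 535·(-5) + 298·9 = 7)
  q = 7: r = 5, s = 4 − 7·(-5) = 39, t = -7 − 7·9 = -70  (check: 535·39 + 298·(-70) = 5)
  q = 1: r = 2, s = -5 − 1·39 = -44, t = 9 − 1·(-70) = 79  (check: 535·(-44) + 298·79 = 2)
  q = 2: r = 1, s = 39 − 2·(-44) = 127, t = -70 − 2·79 = -228  (check: 535·127 + 298·(-228) = 1)
The row with r = 1 (the gcd) gives the Bezout coefficients s = 127, t = -228.
Result: 535 · (127) + 298 · (-228) = 1.

gcd(535, 298) = 1; s = 127, t = -228 (check: 535·127 + 298·(-228) = 1).


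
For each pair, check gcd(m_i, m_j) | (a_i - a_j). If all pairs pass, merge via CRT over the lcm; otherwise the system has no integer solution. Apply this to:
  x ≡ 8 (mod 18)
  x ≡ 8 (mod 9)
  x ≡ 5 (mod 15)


Moduli 18, 9, 15 are not pairwise coprime, so CRT works modulo lcm(m_i) when all pairwise compatibility conditions hold.
Pairwise compatibility: gcd(m_i, m_j) must divide a_i - a_j for every pair.
Merge one congruence at a time:
  Start: x ≡ 8 (mod 18).
  Combine with x ≡ 8 (mod 9): gcd(18, 9) = 9; 8 - 8 = 0, which IS divisible by 9, so compatible.
    Write x = 8 + 18·t and substitute into x ≡ 8 (mod 9): 18·t ≡ 8 − 8 = 0 (mod 9).
    Divide the congruence (and modulus) by g = 9: 2·t ≡ 0 (mod 1).
    Modulo 1 every t works; take t = 0.
    Then x = 8 + 18·0 = 8, valid modulo lcm(18, 9) = 18: x ≡ 8 (mod 18).
  Combine with x ≡ 5 (mod 15): gcd(18, 15) = 3; 5 - 8 = -3, which IS divisible by 3, so compatible.
    Write x = 8 + 18·t and substitute into x ≡ 5 (mod 15): 18·t ≡ 5 − 8 = -3 (mod 15).
    Divide the congruence (and modulus) by g = 3: 6·t ≡ -1 (mod 5).
    Reduce coefficients mod 5: 1·t ≡ 4 (mod 5).
    So t ≡ 4 (mod 5).
    Then x = 8 + 18·4 = 80, valid modulo lcm(18, 15) = 90: x ≡ 80 (mod 90).
Verify: 80 mod 18 = 8, 80 mod 9 = 8, 80 mod 15 = 5.

x ≡ 80 (mod 90).


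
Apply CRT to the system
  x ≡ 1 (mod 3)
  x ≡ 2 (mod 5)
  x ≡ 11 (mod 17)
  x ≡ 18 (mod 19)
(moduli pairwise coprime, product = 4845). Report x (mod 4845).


Product of moduli M = 3 · 5 · 17 · 19 = 4845.
Merge one congruence at a time:
  Start: x ≡ 1 (mod 3).
  Combine with x ≡ 2 (mod 5); new modulus lcm = 15.
    Write x = 1 + 3·t and substitute into x ≡ 2 (mod 5): 3·t ≡ 2 − 1 = 1 (mod 5).
    The inverse of 3 mod 5 is 2 (since 3·2 = 6 = 1·5 + 1), so t ≡ 2·1 = 2 ≡ 2 (mod 5).
    Then x = 1 + 3·2 = 7, valid modulo lcm(3, 5) = 15: x ≡ 7 (mod 15).
  Combine with x ≡ 11 (mod 17); new modulus lcm = 255.
    Write x = 7 + 15·t and substitute into x ≡ 11 (mod 17): 15·t ≡ 11 − 7 = 4 (mod 17).
    The inverse of 15 mod 17 is 8 (since 15·8 = 120 = 7·17 + 1), so t ≡ 8·4 = 32 ≡ 15 (mod 17).
    Then x = 7 + 15·15 = 232, valid modulo lcm(15, 17) = 255: x ≡ 232 (mod 255).
  Combine with x ≡ 18 (mod 19); new modulus lcm = 4845.
    Write x = 232 + 255·t and substitute into x ≡ 18 (mod 19): 255·t ≡ 18 − 232 = -214 (mod 19).
    Reduce coefficients mod 19: 8·t ≡ 14 (mod 19).
    The inverse of 8 mod 19 is 12 (since 8·12 = 96 = 5·19 + 1), so t ≡ 12·14 = 168 ≡ 16 (mod 19).
    Then x = 232 + 255·16 = 4312, valid modulo lcm(255, 19) = 4845: x ≡ 4312 (mod 4845).
Verify against each original: 4312 mod 3 = 1, 4312 mod 5 = 2, 4312 mod 17 = 11, 4312 mod 19 = 18.

x ≡ 4312 (mod 4845).


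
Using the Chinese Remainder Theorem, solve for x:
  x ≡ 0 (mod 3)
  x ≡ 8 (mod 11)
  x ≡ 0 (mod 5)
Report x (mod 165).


Moduli 3, 11, 5 are pairwise coprime; by CRT there is a unique solution modulo M = 3 · 11 · 5 = 165.
Solve pairwise, accumulating the modulus:
  Start with x ≡ 0 (mod 3).
  Combine with x ≡ 8 (mod 11): since gcd(3, 11) = 1, we get a unique residue mod 33.
    Write x = 0 + 3·t and substitute into x ≡ 8 (mod 11): 3·t ≡ 8 − 0 = 8 (mod 11).
    The inverse of 3 mod 11 is 4 (since 3·4 = 12 = 1·11 + 1), so t ≡ 4·8 = 32 ≡ 10 (mod 11).
    Then x = 0 + 3·10 = 30, valid modulo lcm(3, 11) = 33: x ≡ 30 (mod 33).
  Combine with x ≡ 0 (mod 5): since gcd(33, 5) = 1, we get a unique residue mod 165.
    Write x = 30 + 33·t and substitute into x ≡ 0 (mod 5): 33·t ≡ 0 − 30 = -30 (mod 5).
    Reduce coefficients mod 5: 3·t ≡ 0 (mod 5).
    The inverse of 3 mod 5 is 2 (since 3·2 = 6 = 1·5 + 1), so t ≡ 2·0 = 0 ≡ 0 (mod 5).
    Then x = 30 + 33·0 = 30, valid modulo lcm(33, 5) = 165: x ≡ 30 (mod 165).
Verify: 30 mod 3 = 0 ✓, 30 mod 11 = 8 ✓, 30 mod 5 = 0 ✓.

x ≡ 30 (mod 165).


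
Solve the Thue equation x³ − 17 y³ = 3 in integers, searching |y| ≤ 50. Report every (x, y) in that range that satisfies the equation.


The equation is x³ - 17y³ = 3. For fixed y, x³ = 17·y³ + 3, so a solution requires the RHS to be a perfect cube.
Strategy: iterate y from -50 to 50, compute RHS = 17·y³ + 3, and check whether it is a (positive or negative) perfect cube.
Check small values of y:
  y = 0: RHS = 3 is not a perfect cube.
  y = 1: RHS = 20 is not a perfect cube.
  y = -1: RHS = -14 is not a perfect cube.
  y = 2: RHS = 139 is not a perfect cube.
  y = -2: RHS = -133 is not a perfect cube.
  y = 3: RHS = 462 is not a perfect cube.
  y = -3: RHS = -456 is not a perfect cube.
Continuing the search up to |y| = 50 finds no solutions either.
No (x, y) in the scanned range satisfies the equation.

No integer solutions with |y| ≤ 50.


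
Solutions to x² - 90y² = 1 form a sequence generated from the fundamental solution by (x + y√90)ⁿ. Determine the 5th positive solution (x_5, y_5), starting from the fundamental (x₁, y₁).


Step 1: Find the fundamental solution (x₁, y₁) of x² - 90y² = 1.
  Expand √90 as a continued fraction. a₀ = ⌊√90⌋ = 9; iterate m_{k+1} = d_k·a_k − m_k, d_{k+1} = (90 − m_{k+1}²)/d_k, a_{k+1} = ⌊(a₀ + m_{k+1})/d_{k+1}⌋ (starting m₀ = 0, d₀ = 1), with convergents p_k = a_k·p_{k-1} + p_{k-2}, q_k = a_k·q_{k-1} + q_{k-2} (p₋₁ = 1, q₋₁ = 0):
  k = 0: a₀ = 9; p₀/q₀ = 9/1; p₀² − 90·q₀² = 81 − 90 = -9.
  k = 1: m = 9, d = 9, a = ⌊(9 + 9)/9⌋ = 2; p/q = (2·9 + 1)/(2·1 + 0) = 19/2; p² − 90·q² = 361 − 360 = 1.
  The first convergent with p² − 90·q² = 1 gives the fundamental solution (x₁, y₁) = (19, 2).
Step 2: Apply the recurrence (x_{n+1}, y_{n+1}) = (x₁x_n + 90y₁y_n, x₁y_n + y₁x_n) repeatedly.
  From (x_1, y_1) = (19, 2): x_2 = 19·19 + 90·2·2 = 721; y_2 = 19·2 + 2·19 = 76.
  From (x_2, y_2) = (721, 76): x_3 = 19·721 + 90·2·76 = 27379; y_3 = 19·76 + 2·721 = 2886.
  From (x_3, y_3) = (27379, 2886): x_4 = 19·27379 + 90·2·2886 = 1039681; y_4 = 19·2886 + 2·27379 = 109592.
  From (x_4, y_4) = (1039681, 109592): x_5 = 19·1039681 + 90·2·109592 = 39480499; y_5 = 19·109592 + 2·1039681 = 4161610.
Step 3: Verify x_5² - 90·y_5² = 1558709801289001 - 1558709801289000 = 1 (should be 1). ✓

(x_1, y_1) = (19, 2); (x_5, y_5) = (39480499, 4161610).


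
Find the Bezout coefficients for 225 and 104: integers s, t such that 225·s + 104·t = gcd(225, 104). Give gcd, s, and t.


Euclidean algorithm on (225, 104) — divide until remainder is 0:
  225 = 2 · 104 + 17
  104 = 6 · 17 + 2
  17 = 8 · 2 + 1
  2 = 2 · 1 + 0
gcd(225, 104) = 1.
Track Bezout coefficients alongside the remainders: start with r₀ = 225 = a·1 + b·0 (s = 1, t = 0) and r₁ = 104 = a·0 + b·1 (s = 0, t = 1); each new remainder r_{k+1} = r_{k-1} − q_k·r_k inherits s_{k+1} = s_{k-1} − q_k·s_k, t_{k+1} = t_{k-1} − q_k·t_k, so r_k = a·s_k + b·t_k at every step:
  q = 2: r = 17, s = 1 − 2·0 = 1, t = 0 − 2·1 = -2  (check: 225·1 + 104·(-2) = 17)
  q = 6: r = 2, s = 0 − 6·1 = -6, t = 1 − 6·(-2) = 13  (check: 225·(-6) + 104·13 = 2)
  q = 8: r = 1, s = 1 − 8·(-6) = 49, t = -2 − 8·13 = -106  (check: 225·49 + 104·(-106) = 1)
The row with r = 1 (the gcd) gives the Bezout coefficients s = 49, t = -106.
Result: 225 · (49) + 104 · (-106) = 1.

gcd(225, 104) = 1; s = 49, t = -106 (check: 225·49 + 104·(-106) = 1).


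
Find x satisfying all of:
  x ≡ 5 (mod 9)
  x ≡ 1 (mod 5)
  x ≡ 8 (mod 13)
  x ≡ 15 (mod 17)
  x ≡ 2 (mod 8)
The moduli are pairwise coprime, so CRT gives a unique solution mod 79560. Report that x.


Product of moduli M = 9 · 5 · 13 · 17 · 8 = 79560.
Merge one congruence at a time:
  Start: x ≡ 5 (mod 9).
  Combine with x ≡ 1 (mod 5); new modulus lcm = 45.
    Write x = 5 + 9·t and substitute into x ≡ 1 (mod 5): 9·t ≡ 1 − 5 = -4 (mod 5).
    Reduce coefficients mod 5: 4·t ≡ 1 (mod 5).
    The inverse of 4 mod 5 is 4 (since 4·4 = 16 = 3·5 + 1), so t ≡ 4·1 = 4 ≡ 4 (mod 5).
    Then x = 5 + 9·4 = 41, valid modulo lcm(9, 5) = 45: x ≡ 41 (mod 45).
  Combine with x ≡ 8 (mod 13); new modulus lcm = 585.
    Write x = 41 + 45·t and substitute into x ≡ 8 (mod 13): 45·t ≡ 8 − 41 = -33 (mod 13).
    Reduce coefficients mod 13: 6·t ≡ 6 (mod 13).
    The inverse of 6 mod 13 is 11 (since 6·11 = 66 = 5·13 + 1), so t ≡ 11·6 = 66 ≡ 1 (mod 13).
    Then x = 41 + 45·1 = 86, valid modulo lcm(45, 13) = 585: x ≡ 86 (mod 585).
  Combine with x ≡ 15 (mod 17); new modulus lcm = 9945.
    Write x = 86 + 585·t and substitute into x ≡ 15 (mod 17): 585·t ≡ 15 − 86 = -71 (mod 17).
    Reduce coefficients mod 17: 7·t ≡ 14 (mod 17).
    The inverse of 7 mod 17 is 5 (since 7·5 = 35 = 2·17 + 1), so t ≡ 5·14 = 70 ≡ 2 (mod 17).
    Then x = 86 + 585·2 = 1256, valid modulo lcm(585, 17) = 9945: x ≡ 1256 (mod 9945).
  Combine with x ≡ 2 (mod 8); new modulus lcm = 79560.
    Write x = 1256 + 9945·t and substitute into x ≡ 2 (mod 8): 9945·t ≡ 2 − 1256 = -1254 (mod 8).
    Reduce coefficients mod 8: 1·t ≡ 2 (mod 8).
    So t ≡ 2 (mod 8).
    Then x = 1256 + 9945·2 = 21146, valid modulo lcm(9945, 8) = 79560: x ≡ 21146 (mod 79560).
Verify against each original: 21146 mod 9 = 5, 21146 mod 5 = 1, 21146 mod 13 = 8, 21146 mod 17 = 15, 21146 mod 8 = 2.

x ≡ 21146 (mod 79560).


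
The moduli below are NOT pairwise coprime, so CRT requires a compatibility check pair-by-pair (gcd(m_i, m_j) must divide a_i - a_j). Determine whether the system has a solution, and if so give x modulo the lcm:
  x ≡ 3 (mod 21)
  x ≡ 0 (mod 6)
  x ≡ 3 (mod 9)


Moduli 21, 6, 9 are not pairwise coprime, so CRT works modulo lcm(m_i) when all pairwise compatibility conditions hold.
Pairwise compatibility: gcd(m_i, m_j) must divide a_i - a_j for every pair.
Merge one congruence at a time:
  Start: x ≡ 3 (mod 21).
  Combine with x ≡ 0 (mod 6): gcd(21, 6) = 3; 0 - 3 = -3, which IS divisible by 3, so compatible.
    Write x = 3 + 21·t and substitute into x ≡ 0 (mod 6): 21·t ≡ 0 − 3 = -3 (mod 6).
    Divide the congruence (and modulus) by g = 3: 7·t ≡ -1 (mod 2).
    Reduce coefficients mod 2: 1·t ≡ 1 (mod 2).
    So t ≡ 1 (mod 2).
    Then x = 3 + 21·1 = 24, valid modulo lcm(21, 6) = 42: x ≡ 24 (mod 42).
  Combine with x ≡ 3 (mod 9): gcd(42, 9) = 3; 3 - 24 = -21, which IS divisible by 3, so compatible.
    Write x = 24 + 42·t and substitute into x ≡ 3 (mod 9): 42·t ≡ 3 − 24 = -21 (mod 9).
    Divide the congruence (and modulus) by g = 3: 14·t ≡ -7 (mod 3).
    Reduce coefficients mod 3: 2·t ≡ 2 (mod 3).
    The inverse of 2 mod 3 is 2 (since 2·2 = 4 = 1·3 + 1), so t ≡ 2·2 = 4 ≡ 1 (mod 3).
    Then x = 24 + 42·1 = 66, valid modulo lcm(42, 9) = 126: x ≡ 66 (mod 126).
Verify: 66 mod 21 = 3, 66 mod 6 = 0, 66 mod 9 = 3.

x ≡ 66 (mod 126).


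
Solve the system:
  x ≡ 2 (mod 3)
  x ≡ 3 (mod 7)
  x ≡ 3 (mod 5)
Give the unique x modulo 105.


Moduli 3, 7, 5 are pairwise coprime; by CRT there is a unique solution modulo M = 3 · 7 · 5 = 105.
Solve pairwise, accumulating the modulus:
  Start with x ≡ 2 (mod 3).
  Combine with x ≡ 3 (mod 7): since gcd(3, 7) = 1, we get a unique residue mod 21.
    Write x = 2 + 3·t and substitute into x ≡ 3 (mod 7): 3·t ≡ 3 − 2 = 1 (mod 7).
    The inverse of 3 mod 7 is 5 (since 3·5 = 15 = 2·7 + 1), so t ≡ 5·1 = 5 ≡ 5 (mod 7).
    Then x = 2 + 3·5 = 17, valid modulo lcm(3, 7) = 21: x ≡ 17 (mod 21).
  Combine with x ≡ 3 (mod 5): since gcd(21, 5) = 1, we get a unique residue mod 105.
    Write x = 17 + 21·t and substitute into x ≡ 3 (mod 5): 21·t ≡ 3 − 17 = -14 (mod 5).
    Reduce coefficients mod 5: 1·t ≡ 1 (mod 5).
    So t ≡ 1 (mod 5).
    Then x = 17 + 21·1 = 38, valid modulo lcm(21, 5) = 105: x ≡ 38 (mod 105).
Verify: 38 mod 3 = 2 ✓, 38 mod 7 = 3 ✓, 38 mod 5 = 3 ✓.

x ≡ 38 (mod 105).


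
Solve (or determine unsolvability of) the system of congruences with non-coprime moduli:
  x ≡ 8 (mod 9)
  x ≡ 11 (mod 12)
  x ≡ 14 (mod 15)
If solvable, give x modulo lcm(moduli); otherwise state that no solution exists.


Moduli 9, 12, 15 are not pairwise coprime, so CRT works modulo lcm(m_i) when all pairwise compatibility conditions hold.
Pairwise compatibility: gcd(m_i, m_j) must divide a_i - a_j for every pair.
Merge one congruence at a time:
  Start: x ≡ 8 (mod 9).
  Combine with x ≡ 11 (mod 12): gcd(9, 12) = 3; 11 - 8 = 3, which IS divisible by 3, so compatible.
    Write x = 8 + 9·t and substitute into x ≡ 11 (mod 12): 9·t ≡ 11 − 8 = 3 (mod 12).
    Divide the congruence (and modulus) by g = 3: 3·t ≡ 1 (mod 4).
    The inverse of 3 mod 4 is 3 (since 3·3 = 9 = 2·4 + 1), so t ≡ 3·1 = 3 ≡ 3 (mod 4).
    Then x = 8 + 9·3 = 35, valid modulo lcm(9, 12) = 36: x ≡ 35 (mod 36).
  Combine with x ≡ 14 (mod 15): gcd(36, 15) = 3; 14 - 35 = -21, which IS divisible by 3, so compatible.
    Write x = 35 + 36·t and substitute into x ≡ 14 (mod 15): 36·t ≡ 14 − 35 = -21 (mod 15).
    Divide the congruence (and modulus) by g = 3: 12·t ≡ -7 (mod 5).
    Reduce coefficients mod 5: 2·t ≡ 3 (mod 5).
    The inverse of 2 mod 5 is 3 (since 2·3 = 6 = 1·5 + 1), so t ≡ 3·3 = 9 ≡ 4 (mod 5).
    Then x = 35 + 36·4 = 179, valid modulo lcm(36, 15) = 180: x ≡ 179 (mod 180).
Verify: 179 mod 9 = 8, 179 mod 12 = 11, 179 mod 15 = 14.

x ≡ 179 (mod 180).


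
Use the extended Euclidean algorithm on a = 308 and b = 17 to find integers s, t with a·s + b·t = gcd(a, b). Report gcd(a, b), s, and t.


Euclidean algorithm on (308, 17) — divide until remainder is 0:
  308 = 18 · 17 + 2
  17 = 8 · 2 + 1
  2 = 2 · 1 + 0
gcd(308, 17) = 1.
Track Bezout coefficients alongside the remainders: start with r₀ = 308 = a·1 + b·0 (s = 1, t = 0) and r₁ = 17 = a·0 + b·1 (s = 0, t = 1); each new remainder r_{k+1} = r_{k-1} − q_k·r_k inherits s_{k+1} = s_{k-1} − q_k·s_k, t_{k+1} = t_{k-1} − q_k·t_k, so r_k = a·s_k + b·t_k at every step:
  q = 18: r = 2, s = 1 − 18·0 = 1, t = 0 − 18·1 = -18  (check: 308·1 + 17·(-18) = 2)
  q = 8: r = 1, s = 0 − 8·1 = -8, t = 1 − 8·(-18) = 145  (check: 308·(-8) + 17·145 = 1)
The row with r = 1 (the gcd) gives the Bezout coefficients s = -8, t = 145.
Result: 308 · (-8) + 17 · (145) = 1.

gcd(308, 17) = 1; s = -8, t = 145 (check: 308·(-8) + 17·145 = 1).


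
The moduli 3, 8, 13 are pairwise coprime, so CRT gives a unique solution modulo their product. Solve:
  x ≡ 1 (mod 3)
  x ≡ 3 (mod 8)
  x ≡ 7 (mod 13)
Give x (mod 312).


Moduli 3, 8, 13 are pairwise coprime; by CRT there is a unique solution modulo M = 3 · 8 · 13 = 312.
Solve pairwise, accumulating the modulus:
  Start with x ≡ 1 (mod 3).
  Combine with x ≡ 3 (mod 8): since gcd(3, 8) = 1, we get a unique residue mod 24.
    Write x = 1 + 3·t and substitute into x ≡ 3 (mod 8): 3·t ≡ 3 − 1 = 2 (mod 8).
    The inverse of 3 mod 8 is 3 (since 3·3 = 9 = 1·8 + 1), so t ≡ 3·2 = 6 ≡ 6 (mod 8).
    Then x = 1 + 3·6 = 19, valid modulo lcm(3, 8) = 24: x ≡ 19 (mod 24).
  Combine with x ≡ 7 (mod 13): since gcd(24, 13) = 1, we get a unique residue mod 312.
    Write x = 19 + 24·t and substitute into x ≡ 7 (mod 13): 24·t ≡ 7 − 19 = -12 (mod 13).
    Reduce coefficients mod 13: 11·t ≡ 1 (mod 13).
    The inverse of 11 mod 13 is 6 (since 11·6 = 66 = 5·13 + 1), so t ≡ 6·1 = 6 ≡ 6 (mod 13).
    Then x = 19 + 24·6 = 163, valid modulo lcm(24, 13) = 312: x ≡ 163 (mod 312).
Verify: 163 mod 3 = 1 ✓, 163 mod 8 = 3 ✓, 163 mod 13 = 7 ✓.

x ≡ 163 (mod 312).


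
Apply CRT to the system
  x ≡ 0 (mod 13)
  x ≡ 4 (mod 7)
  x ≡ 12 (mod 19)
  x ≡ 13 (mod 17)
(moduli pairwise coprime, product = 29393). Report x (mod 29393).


Product of moduli M = 13 · 7 · 19 · 17 = 29393.
Merge one congruence at a time:
  Start: x ≡ 0 (mod 13).
  Combine with x ≡ 4 (mod 7); new modulus lcm = 91.
    Write x = 0 + 13·t and substitute into x ≡ 4 (mod 7): 13·t ≡ 4 − 0 = 4 (mod 7).
    Reduce coefficients mod 7: 6·t ≡ 4 (mod 7).
    The inverse of 6 mod 7 is 6 (since 6·6 = 36 = 5·7 + 1), so t ≡ 6·4 = 24 ≡ 3 (mod 7).
    Then x = 0 + 13·3 = 39, valid modulo lcm(13, 7) = 91: x ≡ 39 (mod 91).
  Combine with x ≡ 12 (mod 19); new modulus lcm = 1729.
    Write x = 39 + 91·t and substitute into x ≡ 12 (mod 19): 91·t ≡ 12 − 39 = -27 (mod 19).
    Reduce coefficients mod 19: 15·t ≡ 11 (mod 19).
    The inverse of 15 mod 19 is 14 (since 15·14 = 210 = 11·19 + 1), so t ≡ 14·11 = 154 ≡ 2 (mod 19).
    Then x = 39 + 91·2 = 221, valid modulo lcm(91, 19) = 1729: x ≡ 221 (mod 1729).
  Combine with x ≡ 13 (mod 17); new modulus lcm = 29393.
    Write x = 221 + 1729·t and substitute into x ≡ 13 (mod 17): 1729·t ≡ 13 − 221 = -208 (mod 17).
    Reduce coefficients mod 17: 12·t ≡ 13 (mod 17).
    The inverse of 12 mod 17 is 10 (since 12·10 = 120 = 7·17 + 1), so t ≡ 10·13 = 130 ≡ 11 (mod 17).
    Then x = 221 + 1729·11 = 19240, valid modulo lcm(1729, 17) = 29393: x ≡ 19240 (mod 29393).
Verify against each original: 19240 mod 13 = 0, 19240 mod 7 = 4, 19240 mod 19 = 12, 19240 mod 17 = 13.

x ≡ 19240 (mod 29393).


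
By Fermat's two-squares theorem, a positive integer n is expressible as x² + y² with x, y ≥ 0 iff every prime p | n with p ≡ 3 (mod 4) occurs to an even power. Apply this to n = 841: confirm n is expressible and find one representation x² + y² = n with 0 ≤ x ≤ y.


Step 1: Factor n = 841 = 29^2.
Step 2: Check the mod-4 condition on each prime factor: 29 ≡ 1 (mod 4), exponent 2.
All primes ≡ 3 (mod 4) appear to even exponent (or don't appear), so by the two-squares theorem n IS expressible as a sum of two squares.
Step 3: Build a representation. Here n = 29 · 29 is a product of primes ≡ 1 (mod 4). Each prime p ≡ 1 (mod 4) is itself a sum of two squares; find a² by testing p − a² for a perfect square:
  29: 29 − 1² = 28, 29 − 2² = 25 = 5² ⇒ 29 = 2² + 5².
  Combine using the Brahmagupta–Fibonacci identity (a² + b²)(c² + d²) = (ac − bd)² + (ad + bc)² = (ac + bd)² + (ad − bc)²:
  29 · 29 = 841: from (2² + 5²)(2² + 5²), take (2·2 − 5·5, 2·5 + 5·2) = (4 − 25, 10 + 10) = (-21, 20); dropping signs (only squares matter) gives (21, 20); check 21² + 20² = 441 + 400 = 841 ✓.
Step 4: Order so x ≤ y and verify: 20² + 21² = 400 + 441 = 841 = n. ✓

n = 841 = 20² + 21² (one valid representation with x ≤ y).


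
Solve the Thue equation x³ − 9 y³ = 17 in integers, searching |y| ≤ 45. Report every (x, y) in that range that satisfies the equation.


The equation is x³ - 9y³ = 17. For fixed y, x³ = 9·y³ + 17, so a solution requires the RHS to be a perfect cube.
Strategy: iterate y from -45 to 45, compute RHS = 9·y³ + 17, and check whether it is a (positive or negative) perfect cube.
Check small values of y:
  y = 0: RHS = 17 is not a perfect cube.
  y = 1: RHS = 26 is not a perfect cube.
  y = -1: RHS = 8 = (2)³ ⇒ x = 2 works.
  y = 2: RHS = 89 is not a perfect cube.
  y = -2: RHS = -55 is not a perfect cube.
  y = 3: RHS = 260 is not a perfect cube.
  y = -3: RHS = -226 is not a perfect cube.
Continuing, at y = -25: RHS = -140608 = (-52)³ ⇒ x = -52 works.
Searching the remaining y in |y| ≤ 45 finds no further solutions.
Collected solutions: (2, -1), (-52, -25).

Solutions (with |y| ≤ 45): (2, -1), (-52, -25).


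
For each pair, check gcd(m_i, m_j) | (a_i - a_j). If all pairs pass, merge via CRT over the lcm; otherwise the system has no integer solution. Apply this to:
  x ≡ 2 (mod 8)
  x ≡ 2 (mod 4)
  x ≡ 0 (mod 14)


Moduli 8, 4, 14 are not pairwise coprime, so CRT works modulo lcm(m_i) when all pairwise compatibility conditions hold.
Pairwise compatibility: gcd(m_i, m_j) must divide a_i - a_j for every pair.
Merge one congruence at a time:
  Start: x ≡ 2 (mod 8).
  Combine with x ≡ 2 (mod 4): gcd(8, 4) = 4; 2 - 2 = 0, which IS divisible by 4, so compatible.
    Write x = 2 + 8·t and substitute into x ≡ 2 (mod 4): 8·t ≡ 2 − 2 = 0 (mod 4).
    Divide the congruence (and modulus) by g = 4: 2·t ≡ 0 (mod 1).
    Modulo 1 every t works; take t = 0.
    Then x = 2 + 8·0 = 2, valid modulo lcm(8, 4) = 8: x ≡ 2 (mod 8).
  Combine with x ≡ 0 (mod 14): gcd(8, 14) = 2; 0 - 2 = -2, which IS divisible by 2, so compatible.
    Write x = 2 + 8·t and substitute into x ≡ 0 (mod 14): 8·t ≡ 0 − 2 = -2 (mod 14).
    Divide the congruence (and modulus) by g = 2: 4·t ≡ -1 (mod 7).
    Reduce coefficients mod 7: 4·t ≡ 6 (mod 7).
    The inverse of 4 mod 7 is 2 (since 4·2 = 8 = 1·7 + 1), so t ≡ 2·6 = 12 ≡ 5 (mod 7).
    Then x = 2 + 8·5 = 42, valid modulo lcm(8, 14) = 56: x ≡ 42 (mod 56).
Verify: 42 mod 8 = 2, 42 mod 4 = 2, 42 mod 14 = 0.

x ≡ 42 (mod 56).


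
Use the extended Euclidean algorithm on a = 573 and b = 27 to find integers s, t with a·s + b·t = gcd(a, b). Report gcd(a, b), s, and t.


Euclidean algorithm on (573, 27) — divide until remainder is 0:
  573 = 21 · 27 + 6
  27 = 4 · 6 + 3
  6 = 2 · 3 + 0
gcd(573, 27) = 3.
Track Bezout coefficients alongside the remainders: start with r₀ = 573 = a·1 + b·0 (s = 1, t = 0) and r₁ = 27 = a·0 + b·1 (s = 0, t = 1); each new remainder r_{k+1} = r_{k-1} − q_k·r_k inherits s_{k+1} = s_{k-1} − q_k·s_k, t_{k+1} = t_{k-1} − q_k·t_k, so r_k = a·s_k + b·t_k at every step:
  q = 21: r = 6, s = 1 − 21·0 = 1, t = 0 − 21·1 = -21  (check: 573·1 + 27·(-21) = 6)
  q = 4: r = 3, s = 0 − 4·1 = -4, t = 1 − 4·(-21) = 85  (check: 573·(-4) + 27·85 = 3)
The row with r = 3 (the gcd) gives the Bezout coefficients s = -4, t = 85.
Result: 573 · (-4) + 27 · (85) = 3.

gcd(573, 27) = 3; s = -4, t = 85 (check: 573·(-4) + 27·85 = 3).
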